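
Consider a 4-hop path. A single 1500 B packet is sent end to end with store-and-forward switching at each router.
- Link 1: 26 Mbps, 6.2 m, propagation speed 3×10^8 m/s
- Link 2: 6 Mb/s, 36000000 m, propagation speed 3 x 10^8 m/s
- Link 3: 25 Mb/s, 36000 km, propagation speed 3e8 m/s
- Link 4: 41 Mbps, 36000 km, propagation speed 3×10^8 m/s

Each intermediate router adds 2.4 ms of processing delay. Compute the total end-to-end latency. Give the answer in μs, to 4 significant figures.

L = 1500 × 8 = 12000 bits.
Transmission delays (L/R per hop): 461.538, 2000, 480, 292.683 μs; sum = 3234.22 μs.
Propagation delays (d/s per hop): 0.0206667, 120000, 120000, 120000 μs; sum = 360000 μs.
Processing at 3 router(s): 3 × 2.4 ms = 7200 μs.
End-to-end = 370400 μs.

370400 μs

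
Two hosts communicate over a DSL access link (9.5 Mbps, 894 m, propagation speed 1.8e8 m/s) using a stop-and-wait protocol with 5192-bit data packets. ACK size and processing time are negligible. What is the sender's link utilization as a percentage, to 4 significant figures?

t_tx = L/R = 5192/9500000 = 0.000546526 s.
t_prop = 894/180000000 = 4.96667e-06 s; RTT = 9.93333e-06 s.
Cycle = t_tx + RTT = 0.00055646 s.
Utilization = t_tx / cycle = 0.000546526/0.00055646 = 98.21 %.

98.21 %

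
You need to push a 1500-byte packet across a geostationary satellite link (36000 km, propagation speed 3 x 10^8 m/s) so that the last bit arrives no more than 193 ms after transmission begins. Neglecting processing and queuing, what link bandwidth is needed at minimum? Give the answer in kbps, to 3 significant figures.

L = 12000 bits.
Propagation delay = 36000000 / 300000000 = 120 ms.
Transmission budget = 193 − 120 = 73 ms.
R ≥ L / t_tx = 12000 bits / 0.073 s = 164 kbps.

164 kbps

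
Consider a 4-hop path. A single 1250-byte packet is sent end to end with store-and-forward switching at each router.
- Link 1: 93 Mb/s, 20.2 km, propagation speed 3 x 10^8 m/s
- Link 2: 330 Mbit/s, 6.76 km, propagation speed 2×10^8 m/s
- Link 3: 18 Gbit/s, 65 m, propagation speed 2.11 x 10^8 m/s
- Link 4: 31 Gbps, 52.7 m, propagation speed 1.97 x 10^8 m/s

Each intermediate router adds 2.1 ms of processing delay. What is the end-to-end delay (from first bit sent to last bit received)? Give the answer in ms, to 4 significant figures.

6.540 ms

L = 1250 × 8 = 10000 bits.
Transmission delays (L/R per hop): 0.107527, 0.030303, 0.000555556, 0.000322581 ms; sum = 0.138708 ms.
Propagation delays (d/s per hop): 0.0673333, 0.0338, 0.000308057, 0.000267513 ms; sum = 0.101709 ms.
Processing at 3 router(s): 3 × 2.1 ms = 6.3 ms.
End-to-end = 6.540 ms.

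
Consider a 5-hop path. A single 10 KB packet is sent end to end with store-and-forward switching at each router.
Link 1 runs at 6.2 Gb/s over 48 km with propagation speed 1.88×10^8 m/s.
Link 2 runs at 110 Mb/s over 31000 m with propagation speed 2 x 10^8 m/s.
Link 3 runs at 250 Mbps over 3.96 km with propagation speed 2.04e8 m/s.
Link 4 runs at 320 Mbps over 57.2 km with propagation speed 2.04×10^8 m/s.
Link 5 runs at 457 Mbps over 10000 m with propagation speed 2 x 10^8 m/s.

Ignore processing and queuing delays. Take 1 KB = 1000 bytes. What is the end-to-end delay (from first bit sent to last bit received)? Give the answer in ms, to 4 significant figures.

L = 80000 bits.
Transmission delays (L/R per hop): 0.0129032, 0.727273, 0.32, 0.25, 0.175055 ms; sum = 1.48523 ms.
Propagation delays (d/s per hop): 0.255319, 0.155, 0.0194118, 0.280392, 0.05 ms; sum = 0.760123 ms.
End-to-end = 2.245 ms.

2.245 ms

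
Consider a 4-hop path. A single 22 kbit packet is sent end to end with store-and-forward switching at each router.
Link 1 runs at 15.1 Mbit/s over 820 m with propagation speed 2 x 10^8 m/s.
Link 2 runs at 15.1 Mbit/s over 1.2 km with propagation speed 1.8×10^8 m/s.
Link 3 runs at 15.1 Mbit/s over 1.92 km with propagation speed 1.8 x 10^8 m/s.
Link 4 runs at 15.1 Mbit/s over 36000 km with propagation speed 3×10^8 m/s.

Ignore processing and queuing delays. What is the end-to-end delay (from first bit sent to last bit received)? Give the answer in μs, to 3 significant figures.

L = 22000 bits.
Transmission delay per hop = L/R = 22000/15100000 = 1456.95 μs; 4 hops → 5827.81 μs.
Propagation delays (d/s per hop): 4.1, 6.66667, 10.6667, 120000 μs; sum = 120021 μs.
End-to-end = 126000 μs.

126000 μs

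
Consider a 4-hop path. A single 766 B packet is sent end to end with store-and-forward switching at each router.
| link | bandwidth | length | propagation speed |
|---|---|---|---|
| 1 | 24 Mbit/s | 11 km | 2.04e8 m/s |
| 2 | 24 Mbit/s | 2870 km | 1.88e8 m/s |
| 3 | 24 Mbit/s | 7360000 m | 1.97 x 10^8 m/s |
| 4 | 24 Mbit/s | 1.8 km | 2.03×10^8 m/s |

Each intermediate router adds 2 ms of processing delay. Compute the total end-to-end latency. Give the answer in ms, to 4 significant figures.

59.71 ms

L = 766 × 8 = 6128 bits.
Transmission delay per hop = L/R = 6128/24000000 = 0.255333 ms; 4 hops → 1.02133 ms.
Propagation delays (d/s per hop): 0.0539216, 15.266, 37.3604, 0.008867 ms; sum = 52.6892 ms.
Processing at 3 router(s): 3 × 2 ms = 6 ms.
End-to-end = 59.71 ms.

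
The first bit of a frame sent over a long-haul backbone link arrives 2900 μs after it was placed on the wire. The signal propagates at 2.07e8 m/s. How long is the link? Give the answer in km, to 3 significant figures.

d = s × t_prop = 2.07e+08 × 0.0029 = 600 km.

600 km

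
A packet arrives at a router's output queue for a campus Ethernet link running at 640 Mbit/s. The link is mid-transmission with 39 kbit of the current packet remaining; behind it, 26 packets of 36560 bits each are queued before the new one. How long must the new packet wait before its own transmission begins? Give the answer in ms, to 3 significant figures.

Each queued packet: L/R = 36560/640000000 = 0.057125 ms.
26 queued → 1.48525 ms.
Plus remaining 39000 bits of current packet: 0.0609375 ms.
Queuing delay = 1.55 ms.

1.55 ms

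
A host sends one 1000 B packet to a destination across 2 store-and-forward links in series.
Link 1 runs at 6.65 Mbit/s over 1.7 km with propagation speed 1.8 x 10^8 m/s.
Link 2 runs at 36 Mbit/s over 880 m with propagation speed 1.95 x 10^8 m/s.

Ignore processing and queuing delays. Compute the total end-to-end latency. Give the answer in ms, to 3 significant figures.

L = 1000 × 8 = 8000 bits.
Transmission delays (L/R per hop): 1.20301, 0.222222 ms; sum = 1.42523 ms.
Propagation delays (d/s per hop): 0.00944444, 0.00451282 ms; sum = 0.0139573 ms.
End-to-end = 1.44 ms.

1.44 ms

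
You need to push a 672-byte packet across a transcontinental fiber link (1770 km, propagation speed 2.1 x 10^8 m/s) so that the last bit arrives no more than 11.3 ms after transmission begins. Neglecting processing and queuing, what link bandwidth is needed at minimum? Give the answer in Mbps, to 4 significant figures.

L = 5376 bits.
Propagation delay = 1770000 / 210000000 = 8.42857 ms.
Transmission budget = 11.3 − 8.42857 = 2.87143 ms.
R ≥ L / t_tx = 5376 bits / 0.00287143 s = 1.872 Mbps.

1.872 Mbps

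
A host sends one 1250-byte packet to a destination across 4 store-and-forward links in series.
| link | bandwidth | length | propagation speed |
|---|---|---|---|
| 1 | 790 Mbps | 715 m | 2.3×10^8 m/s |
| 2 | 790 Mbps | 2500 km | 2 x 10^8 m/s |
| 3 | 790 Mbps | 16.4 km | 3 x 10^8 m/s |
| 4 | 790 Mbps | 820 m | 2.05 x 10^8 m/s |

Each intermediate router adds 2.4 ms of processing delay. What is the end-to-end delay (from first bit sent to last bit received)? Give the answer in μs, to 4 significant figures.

L = 1250 × 8 = 10000 bits.
Transmission delay per hop = L/R = 10000/790000000 = 12.6582 μs; 4 hops → 50.6329 μs.
Propagation delays (d/s per hop): 3.1087, 12500, 54.6667, 4 μs; sum = 12561.8 μs.
Processing at 3 router(s): 3 × 2.4 ms = 7200 μs.
End-to-end = 19810 μs.

19810 μs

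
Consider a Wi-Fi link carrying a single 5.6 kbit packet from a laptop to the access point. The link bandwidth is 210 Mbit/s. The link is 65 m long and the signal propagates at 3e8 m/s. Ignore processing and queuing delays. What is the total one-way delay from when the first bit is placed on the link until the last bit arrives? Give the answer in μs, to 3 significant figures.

26.9 μs

L = 5600 bits.
Transmission delay = L/R = 5600 / 210000000 = 26.6667 μs.
Propagation delay = d/s = 65 m / 300000000 m/s = 0.216667 μs.
Total = 26.9 μs.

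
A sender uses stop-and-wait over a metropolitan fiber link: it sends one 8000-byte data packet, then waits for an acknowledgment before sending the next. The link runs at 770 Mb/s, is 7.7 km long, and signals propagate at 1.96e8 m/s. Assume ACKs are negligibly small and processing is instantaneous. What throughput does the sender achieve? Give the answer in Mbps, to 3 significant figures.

396 Mbps

t_tx = L/R = 64000/770000000 = 8.31169e-05 s.
t_prop = 7700/196000000 = 3.92857e-05 s; RTT = 7.85714e-05 s.
Cycle = t_tx + RTT = 0.000161688 s.
Throughput = L / cycle = 64000 / 0.000161688 = 396 Mbps.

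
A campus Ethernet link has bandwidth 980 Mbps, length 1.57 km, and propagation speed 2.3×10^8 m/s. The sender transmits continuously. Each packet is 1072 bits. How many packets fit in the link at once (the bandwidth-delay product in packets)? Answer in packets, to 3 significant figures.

Propagation delay = 1570 / 2.3e+08 = 6.82609e-06 s.
BDP = R × t_prop = 980000000 × 6.82609e-06 = 6689.57 bits.
In packets of 1072 bits: 6.24 packets.

6.24 packets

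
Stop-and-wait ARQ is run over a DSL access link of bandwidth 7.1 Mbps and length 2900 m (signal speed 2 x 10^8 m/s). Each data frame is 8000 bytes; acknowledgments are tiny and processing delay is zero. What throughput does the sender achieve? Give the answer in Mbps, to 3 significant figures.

t_tx = L/R = 64000/7100000 = 0.00901408 s.
t_prop = 2900/200000000 = 1.45e-05 s; RTT = 2.9e-05 s.
Cycle = t_tx + RTT = 0.00904308 s.
Throughput = L / cycle = 64000 / 0.00904308 = 7.08 Mbps.

7.08 Mbps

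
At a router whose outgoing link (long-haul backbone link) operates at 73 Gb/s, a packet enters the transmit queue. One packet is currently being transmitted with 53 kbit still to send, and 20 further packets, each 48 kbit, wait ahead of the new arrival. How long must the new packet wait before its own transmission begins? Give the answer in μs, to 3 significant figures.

Each queued packet: L/R = 48000/73000000000 = 0.657534 μs.
20 queued → 13.1507 μs.
Plus remaining 53000 bits of current packet: 0.726027 μs.
Queuing delay = 13.9 μs.

13.9 μs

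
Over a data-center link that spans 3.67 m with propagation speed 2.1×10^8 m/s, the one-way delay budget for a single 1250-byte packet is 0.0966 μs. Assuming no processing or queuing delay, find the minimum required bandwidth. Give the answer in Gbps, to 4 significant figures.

L = 10000 bits.
Propagation delay = 3.67 / 210000000 = 0.0174762 μs.
Transmission budget = 0.0966 − 0.0174762 = 0.0791238 μs.
R ≥ L / t_tx = 10000 bits / 7.91238e-08 s = 126.4 Gbps.

126.4 Gbps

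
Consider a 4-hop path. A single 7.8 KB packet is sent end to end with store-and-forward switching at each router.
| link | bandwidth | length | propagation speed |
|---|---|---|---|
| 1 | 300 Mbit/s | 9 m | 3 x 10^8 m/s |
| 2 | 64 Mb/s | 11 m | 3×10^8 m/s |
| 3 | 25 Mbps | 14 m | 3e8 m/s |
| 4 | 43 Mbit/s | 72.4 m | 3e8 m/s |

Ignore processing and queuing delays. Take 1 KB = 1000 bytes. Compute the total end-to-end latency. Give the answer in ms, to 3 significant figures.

L = 62400 bits.
Transmission delays (L/R per hop): 0.208, 0.975, 2.496, 1.45116 ms; sum = 5.13016 ms.
Propagation delays (d/s per hop): 3e-05, 3.66667e-05, 4.66667e-05, 0.000241333 ms; sum = 0.000354667 ms.
End-to-end = 5.13 ms.

5.13 ms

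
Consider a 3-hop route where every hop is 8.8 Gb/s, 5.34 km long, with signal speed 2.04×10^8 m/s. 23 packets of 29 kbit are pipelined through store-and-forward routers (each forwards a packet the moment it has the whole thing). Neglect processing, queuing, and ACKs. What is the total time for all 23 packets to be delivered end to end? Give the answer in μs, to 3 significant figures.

161 μs

Per-hop transmission t_tx = L/R = 29000/8800000000 = 3.29545 μs.
Per-hop propagation t_prop = 5340/204000000 = 26.1765 μs.
Pipeline fill: first packet needs 3·t_tx to clear all hops; remaining 22 packets each add one t_tx.
Total = (3+23-1)·t_tx + 3·t_prop = 25·3.29545 + 3·26.1765 = 161 μs.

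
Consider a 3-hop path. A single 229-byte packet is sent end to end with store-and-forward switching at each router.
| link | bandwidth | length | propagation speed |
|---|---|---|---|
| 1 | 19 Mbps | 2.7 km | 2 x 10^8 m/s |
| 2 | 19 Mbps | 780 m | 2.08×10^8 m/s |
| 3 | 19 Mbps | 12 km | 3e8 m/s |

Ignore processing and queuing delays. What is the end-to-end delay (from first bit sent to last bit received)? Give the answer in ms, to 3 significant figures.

L = 229 × 8 = 1832 bits.
Transmission delay per hop = L/R = 1832/19000000 = 0.0964211 ms; 3 hops → 0.289263 ms.
Propagation delays (d/s per hop): 0.0135, 0.00375, 0.04 ms; sum = 0.05725 ms.
End-to-end = 0.347 ms.

0.347 ms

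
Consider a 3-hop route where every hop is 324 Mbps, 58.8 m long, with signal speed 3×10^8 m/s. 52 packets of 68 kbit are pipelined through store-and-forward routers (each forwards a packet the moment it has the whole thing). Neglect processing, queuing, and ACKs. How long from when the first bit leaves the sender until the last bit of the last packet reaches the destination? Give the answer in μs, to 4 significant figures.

11330 μs

Per-hop transmission t_tx = L/R = 68000/324000000 = 209.877 μs.
Per-hop propagation t_prop = 58.8/300000000 = 0.196 μs.
Pipeline fill: first packet needs 3·t_tx to clear all hops; remaining 51 packets each add one t_tx.
Total = (3+52-1)·t_tx + 3·t_prop = 54·209.877 + 3·0.196 = 11330 μs.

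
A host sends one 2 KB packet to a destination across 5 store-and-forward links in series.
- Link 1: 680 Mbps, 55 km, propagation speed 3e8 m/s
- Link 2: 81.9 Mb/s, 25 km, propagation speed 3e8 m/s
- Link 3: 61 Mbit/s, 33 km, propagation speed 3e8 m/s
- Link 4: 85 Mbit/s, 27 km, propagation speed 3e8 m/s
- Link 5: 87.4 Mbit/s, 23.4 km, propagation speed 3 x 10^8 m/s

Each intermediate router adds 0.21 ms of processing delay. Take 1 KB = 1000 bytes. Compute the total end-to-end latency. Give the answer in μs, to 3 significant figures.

2240 μs

L = 16000 bits.
Transmission delays (L/R per hop): 23.5294, 195.36, 262.295, 188.235, 183.066 μs; sum = 852.486 μs.
Propagation delays (d/s per hop): 183.333, 83.3333, 110, 90, 78 μs; sum = 544.667 μs.
Processing at 4 router(s): 4 × 0.21 ms = 840 μs.
End-to-end = 2240 μs.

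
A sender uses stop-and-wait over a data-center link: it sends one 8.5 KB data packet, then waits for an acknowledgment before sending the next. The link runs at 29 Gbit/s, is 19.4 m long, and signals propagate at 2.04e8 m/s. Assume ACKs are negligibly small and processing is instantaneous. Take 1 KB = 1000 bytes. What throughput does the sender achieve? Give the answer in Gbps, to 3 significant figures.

t_tx = L/R = 68000/29000000000 = 2.34483e-06 s.
t_prop = 19.4/204000000 = 9.5098e-08 s; RTT = 1.90196e-07 s.
Cycle = t_tx + RTT = 2.53502e-06 s.
Throughput = L / cycle = 68000 / 2.53502e-06 = 26.8 Gbps.

26.8 Gbps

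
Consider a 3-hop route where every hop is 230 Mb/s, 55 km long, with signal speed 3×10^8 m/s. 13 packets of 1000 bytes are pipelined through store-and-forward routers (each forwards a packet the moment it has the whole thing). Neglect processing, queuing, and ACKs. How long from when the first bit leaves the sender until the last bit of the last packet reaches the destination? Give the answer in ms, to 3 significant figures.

Per-hop transmission t_tx = L/R = 8000/230000000 = 0.0347826 ms.
Per-hop propagation t_prop = 55000/300000000 = 0.183333 ms.
Pipeline fill: first packet needs 3·t_tx to clear all hops; remaining 12 packets each add one t_tx.
Total = (3+13-1)·t_tx + 3·t_prop = 15·0.0347826 + 3·0.183333 = 1.07 ms.

1.07 ms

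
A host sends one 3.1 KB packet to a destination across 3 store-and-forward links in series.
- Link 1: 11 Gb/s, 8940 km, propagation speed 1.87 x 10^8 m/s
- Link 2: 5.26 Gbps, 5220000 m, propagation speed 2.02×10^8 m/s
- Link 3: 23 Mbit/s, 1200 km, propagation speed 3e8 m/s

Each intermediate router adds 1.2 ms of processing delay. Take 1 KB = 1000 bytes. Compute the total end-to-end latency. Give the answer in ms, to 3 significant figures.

81.1 ms

L = 24800 bits.
Transmission delays (L/R per hop): 0.00225455, 0.00471483, 1.07826 ms; sum = 1.08523 ms.
Propagation delays (d/s per hop): 47.8075, 25.8416, 4 ms; sum = 77.6491 ms.
Processing at 2 router(s): 2 × 1.2 ms = 2.4 ms.
End-to-end = 81.1 ms.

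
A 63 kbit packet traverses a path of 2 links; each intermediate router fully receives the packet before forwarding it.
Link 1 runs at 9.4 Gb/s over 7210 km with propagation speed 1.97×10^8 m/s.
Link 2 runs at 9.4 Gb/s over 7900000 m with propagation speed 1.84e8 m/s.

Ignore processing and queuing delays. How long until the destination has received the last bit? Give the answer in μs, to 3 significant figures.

79500 μs

L = 63000 bits.
Transmission delay per hop = L/R = 63000/9400000000 = 6.70213 μs; 2 hops → 13.4043 μs.
Propagation delays (d/s per hop): 36599, 42934.8 μs; sum = 79533.8 μs.
End-to-end = 79500 μs.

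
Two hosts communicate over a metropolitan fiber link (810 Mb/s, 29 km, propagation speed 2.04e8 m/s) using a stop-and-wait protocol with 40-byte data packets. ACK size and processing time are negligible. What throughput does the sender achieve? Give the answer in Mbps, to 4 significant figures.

1.124 Mbps

t_tx = L/R = 320/810000000 = 3.95062e-07 s.
t_prop = 29000/204000000 = 0.000142157 s; RTT = 0.000284314 s.
Cycle = t_tx + RTT = 0.000284709 s.
Throughput = L / cycle = 320 / 0.000284709 = 1.124 Mbps.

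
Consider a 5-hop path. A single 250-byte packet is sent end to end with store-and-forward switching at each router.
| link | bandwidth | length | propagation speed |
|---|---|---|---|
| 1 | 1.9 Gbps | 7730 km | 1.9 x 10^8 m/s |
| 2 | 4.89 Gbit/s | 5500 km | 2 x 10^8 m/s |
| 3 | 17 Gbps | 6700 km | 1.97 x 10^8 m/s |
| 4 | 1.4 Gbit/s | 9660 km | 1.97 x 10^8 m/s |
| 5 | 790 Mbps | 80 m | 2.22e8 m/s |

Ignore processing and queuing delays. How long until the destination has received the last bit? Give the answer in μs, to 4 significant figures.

151200 μs

L = 250 × 8 = 2000 bits.
Transmission delays (L/R per hop): 1.05263, 0.408998, 0.117647, 1.42857, 2.53165 μs; sum = 5.53949 μs.
Propagation delays (d/s per hop): 40684.2, 27500, 34010.2, 49035.5, 0.36036 μs; sum = 151230 μs.
End-to-end = 151200 μs.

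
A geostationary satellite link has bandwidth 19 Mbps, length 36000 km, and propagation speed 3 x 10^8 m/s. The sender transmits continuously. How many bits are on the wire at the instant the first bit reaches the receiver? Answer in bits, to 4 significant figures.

2280000 bits

Propagation delay = 36000000 / 300000000 = 0.12 s.
BDP = R × t_prop = 19000000 × 0.12 = 2280000 bits.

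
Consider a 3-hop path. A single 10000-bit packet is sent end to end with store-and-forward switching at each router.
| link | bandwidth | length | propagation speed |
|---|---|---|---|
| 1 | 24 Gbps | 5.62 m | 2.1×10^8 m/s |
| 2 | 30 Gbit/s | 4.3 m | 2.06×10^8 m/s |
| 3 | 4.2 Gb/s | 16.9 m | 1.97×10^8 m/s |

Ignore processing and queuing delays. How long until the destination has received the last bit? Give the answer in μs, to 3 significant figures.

3.26 μs

Transmission delays (L/R per hop): 0.416667, 0.333333, 2.38095 μs; sum = 3.13095 μs.
Propagation delays (d/s per hop): 0.0267619, 0.0208738, 0.0857868 μs; sum = 0.133422 μs.
End-to-end = 3.26 μs.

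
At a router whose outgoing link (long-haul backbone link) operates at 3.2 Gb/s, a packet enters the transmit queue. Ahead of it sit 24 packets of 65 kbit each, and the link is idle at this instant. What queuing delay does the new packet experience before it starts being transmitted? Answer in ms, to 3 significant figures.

Each queued packet: L/R = 65000/3200000000 = 0.0203125 ms.
24 queued → 0.4875 ms.
Queuing delay = 0.488 ms.

0.488 ms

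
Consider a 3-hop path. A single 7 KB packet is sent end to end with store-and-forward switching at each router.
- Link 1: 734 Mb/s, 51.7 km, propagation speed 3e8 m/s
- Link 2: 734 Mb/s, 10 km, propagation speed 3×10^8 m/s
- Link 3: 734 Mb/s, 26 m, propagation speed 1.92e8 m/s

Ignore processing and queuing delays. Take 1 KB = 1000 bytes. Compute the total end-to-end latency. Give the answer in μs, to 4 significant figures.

L = 56000 bits.
Transmission delay per hop = L/R = 56000/734000000 = 76.2943 μs; 3 hops → 228.883 μs.
Propagation delays (d/s per hop): 172.333, 33.3333, 0.135417 μs; sum = 205.802 μs.
End-to-end = 434.7 μs.

434.7 μs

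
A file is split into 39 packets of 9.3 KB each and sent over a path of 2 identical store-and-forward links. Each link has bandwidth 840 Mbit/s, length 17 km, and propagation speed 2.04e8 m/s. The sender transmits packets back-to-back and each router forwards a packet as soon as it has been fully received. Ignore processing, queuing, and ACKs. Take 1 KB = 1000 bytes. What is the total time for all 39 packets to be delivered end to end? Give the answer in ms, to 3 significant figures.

3.71 ms

Per-hop transmission t_tx = L/R = 74400/840000000 = 0.0885714 ms.
Per-hop propagation t_prop = 17000/204000000 = 0.0833333 ms.
Pipeline fill: first packet needs 2·t_tx to clear all hops; remaining 38 packets each add one t_tx.
Total = (2+39-1)·t_tx + 2·t_prop = 40·0.0885714 + 2·0.0833333 = 3.71 ms.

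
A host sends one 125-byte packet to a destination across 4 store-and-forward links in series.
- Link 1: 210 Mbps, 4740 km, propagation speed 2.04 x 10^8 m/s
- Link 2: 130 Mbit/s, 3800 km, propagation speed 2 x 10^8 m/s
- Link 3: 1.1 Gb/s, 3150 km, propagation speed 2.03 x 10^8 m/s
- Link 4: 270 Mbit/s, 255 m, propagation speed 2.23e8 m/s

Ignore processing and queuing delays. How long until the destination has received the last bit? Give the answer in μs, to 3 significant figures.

L = 125 × 8 = 1000 bits.
Transmission delays (L/R per hop): 4.7619, 7.69231, 0.909091, 3.7037 μs; sum = 17.067 μs.
Propagation delays (d/s per hop): 23235.3, 19000, 15517.2, 1.1435 μs; sum = 57753.7 μs.
End-to-end = 57800 μs.

57800 μs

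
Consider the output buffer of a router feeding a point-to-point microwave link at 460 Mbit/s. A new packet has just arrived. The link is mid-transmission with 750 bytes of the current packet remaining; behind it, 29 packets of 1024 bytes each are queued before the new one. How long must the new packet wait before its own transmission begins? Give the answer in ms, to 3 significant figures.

0.529 ms

Each queued packet: L/R = 8192/460000000 = 0.0178087 ms.
29 queued → 0.516452 ms.
Plus remaining 6000 bits of current packet: 0.0130435 ms.
Queuing delay = 0.529 ms.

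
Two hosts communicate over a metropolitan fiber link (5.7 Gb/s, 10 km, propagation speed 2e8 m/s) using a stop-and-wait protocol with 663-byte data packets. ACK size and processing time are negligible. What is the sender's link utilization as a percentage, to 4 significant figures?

0.9219 %

t_tx = L/R = 5304/5700000000 = 9.30526e-07 s.
t_prop = 10000/200000000 = 5e-05 s; RTT = 0.0001 s.
Cycle = t_tx + RTT = 0.000100931 s.
Utilization = t_tx / cycle = 9.30526e-07/0.000100931 = 0.9219 %.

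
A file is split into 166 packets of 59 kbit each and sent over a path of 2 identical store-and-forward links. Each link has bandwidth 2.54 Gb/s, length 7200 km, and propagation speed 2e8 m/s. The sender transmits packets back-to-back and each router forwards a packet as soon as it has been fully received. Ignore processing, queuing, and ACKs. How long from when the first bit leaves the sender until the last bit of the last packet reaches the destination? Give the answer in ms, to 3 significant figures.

75.9 ms

Per-hop transmission t_tx = L/R = 59000/2540000000 = 0.0232283 ms.
Per-hop propagation t_prop = 7200000/200000000 = 36 ms.
Pipeline fill: first packet needs 2·t_tx to clear all hops; remaining 165 packets each add one t_tx.
Total = (2+166-1)·t_tx + 2·t_prop = 167·0.0232283 + 2·36 = 75.9 ms.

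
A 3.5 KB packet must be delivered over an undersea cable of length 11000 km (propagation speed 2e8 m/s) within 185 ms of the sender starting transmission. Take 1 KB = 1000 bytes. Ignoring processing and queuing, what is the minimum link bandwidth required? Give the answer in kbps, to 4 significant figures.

215.4 kbps

L = 28000 bits.
Propagation delay = 11000000 / 200000000 = 55 ms.
Transmission budget = 185 − 55 = 130 ms.
R ≥ L / t_tx = 28000 bits / 0.13 s = 215.4 kbps.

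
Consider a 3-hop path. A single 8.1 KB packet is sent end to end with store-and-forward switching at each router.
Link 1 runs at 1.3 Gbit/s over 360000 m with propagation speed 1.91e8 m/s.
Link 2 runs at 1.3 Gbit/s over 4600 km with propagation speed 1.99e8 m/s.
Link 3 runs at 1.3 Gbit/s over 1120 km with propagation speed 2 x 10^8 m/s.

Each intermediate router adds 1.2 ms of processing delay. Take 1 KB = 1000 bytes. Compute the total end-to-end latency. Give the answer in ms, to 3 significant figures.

L = 64800 bits.
Transmission delay per hop = L/R = 64800/1300000000 = 0.0498462 ms; 3 hops → 0.149538 ms.
Propagation delays (d/s per hop): 1.88482, 23.1156, 5.6 ms; sum = 30.6004 ms.
Processing at 2 router(s): 2 × 1.2 ms = 2.4 ms.
End-to-end = 33.1 ms.

33.1 ms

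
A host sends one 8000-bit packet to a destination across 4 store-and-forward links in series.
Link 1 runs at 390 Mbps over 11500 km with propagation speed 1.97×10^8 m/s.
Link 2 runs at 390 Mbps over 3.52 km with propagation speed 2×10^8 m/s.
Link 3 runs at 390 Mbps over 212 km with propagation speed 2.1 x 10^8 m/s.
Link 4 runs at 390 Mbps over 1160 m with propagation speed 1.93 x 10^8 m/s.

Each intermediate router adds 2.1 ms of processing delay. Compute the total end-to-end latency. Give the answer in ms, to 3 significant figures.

Transmission delay per hop = L/R = 8000/390000000 = 0.0205128 ms; 4 hops → 0.0820513 ms.
Propagation delays (d/s per hop): 58.3756, 0.0176, 1.00952, 0.00601036 ms; sum = 59.4088 ms.
Processing at 3 router(s): 3 × 2.1 ms = 6.3 ms.
End-to-end = 65.8 ms.

65.8 ms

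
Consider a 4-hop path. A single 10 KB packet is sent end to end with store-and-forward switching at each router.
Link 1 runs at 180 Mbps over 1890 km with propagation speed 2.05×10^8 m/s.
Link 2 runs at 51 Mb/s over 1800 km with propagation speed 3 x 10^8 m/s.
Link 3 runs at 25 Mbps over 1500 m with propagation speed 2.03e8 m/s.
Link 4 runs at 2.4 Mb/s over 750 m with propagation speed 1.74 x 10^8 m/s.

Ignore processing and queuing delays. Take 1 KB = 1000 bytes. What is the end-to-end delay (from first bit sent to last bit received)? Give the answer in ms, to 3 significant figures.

L = 80000 bits.
Transmission delays (L/R per hop): 0.444444, 1.56863, 3.2, 33.3333 ms; sum = 38.5464 ms.
Propagation delays (d/s per hop): 9.21951, 6, 0.00738916, 0.00431034 ms; sum = 15.2312 ms.
End-to-end = 53.8 ms.

53.8 ms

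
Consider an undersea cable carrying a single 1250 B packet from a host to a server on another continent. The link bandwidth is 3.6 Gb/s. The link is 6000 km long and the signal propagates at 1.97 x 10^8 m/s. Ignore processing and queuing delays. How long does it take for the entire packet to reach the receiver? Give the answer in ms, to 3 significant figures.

L = 1250 × 8 = 10000 bits.
Transmission delay = L/R = 10000 / 3600000000 = 0.00277778 ms.
Propagation delay = d/s = 6000000 m / 197000000 m/s = 30.4569 ms.
Total = 30.5 ms.

30.5 ms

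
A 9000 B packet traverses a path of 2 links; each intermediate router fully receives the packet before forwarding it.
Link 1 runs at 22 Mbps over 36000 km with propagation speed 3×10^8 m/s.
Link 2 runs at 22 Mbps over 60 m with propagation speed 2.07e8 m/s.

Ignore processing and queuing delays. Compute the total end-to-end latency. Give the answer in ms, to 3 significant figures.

L = 9000 × 8 = 72000 bits.
Transmission delay per hop = L/R = 72000/22000000 = 3.27273 ms; 2 hops → 6.54545 ms.
Propagation delays (d/s per hop): 120, 0.000289855 ms; sum = 120 ms.
End-to-end = 127 ms.

127 ms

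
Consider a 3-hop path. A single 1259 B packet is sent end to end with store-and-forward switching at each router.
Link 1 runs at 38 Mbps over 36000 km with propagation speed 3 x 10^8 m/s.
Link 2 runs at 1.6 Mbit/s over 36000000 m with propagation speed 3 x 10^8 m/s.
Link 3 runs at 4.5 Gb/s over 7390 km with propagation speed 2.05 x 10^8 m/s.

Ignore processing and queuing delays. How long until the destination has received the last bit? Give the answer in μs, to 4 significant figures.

L = 1259 × 8 = 10072 bits.
Transmission delays (L/R per hop): 265.053, 6295, 2.23822 μs; sum = 6562.29 μs.
Propagation delays (d/s per hop): 120000, 120000, 36048.8 μs; sum = 276049 μs.
End-to-end = 282600 μs.

282600 μs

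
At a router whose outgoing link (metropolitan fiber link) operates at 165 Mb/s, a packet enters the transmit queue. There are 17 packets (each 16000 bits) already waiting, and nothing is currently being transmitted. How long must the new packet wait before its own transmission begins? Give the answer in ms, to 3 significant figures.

Each queued packet: L/R = 16000/165000000 = 0.0969697 ms.
17 queued → 1.64848 ms.
Queuing delay = 1.65 ms.

1.65 ms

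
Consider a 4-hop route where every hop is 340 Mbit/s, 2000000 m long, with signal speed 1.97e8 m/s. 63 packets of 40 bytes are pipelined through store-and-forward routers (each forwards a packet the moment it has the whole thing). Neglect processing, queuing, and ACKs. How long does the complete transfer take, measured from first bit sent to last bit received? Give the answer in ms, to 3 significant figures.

Per-hop transmission t_tx = L/R = 320/340000000 = 0.000941176 ms.
Per-hop propagation t_prop = 2000000/197000000 = 10.1523 ms.
Pipeline fill: first packet needs 4·t_tx to clear all hops; remaining 62 packets each add one t_tx.
Total = (4+63-1)·t_tx + 4·t_prop = 66·0.000941176 + 4·10.1523 = 40.7 ms.

40.7 ms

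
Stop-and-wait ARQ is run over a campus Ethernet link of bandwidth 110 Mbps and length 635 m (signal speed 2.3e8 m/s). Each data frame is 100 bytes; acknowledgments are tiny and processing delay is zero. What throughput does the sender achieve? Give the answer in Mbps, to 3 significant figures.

t_tx = L/R = 800/110000000 = 7.27273e-06 s.
t_prop = 635/2.3e+08 = 2.76087e-06 s; RTT = 5.52174e-06 s.
Cycle = t_tx + RTT = 1.27945e-05 s.
Throughput = L / cycle = 800 / 1.27945e-05 = 62.5 Mbps.

62.5 Mbps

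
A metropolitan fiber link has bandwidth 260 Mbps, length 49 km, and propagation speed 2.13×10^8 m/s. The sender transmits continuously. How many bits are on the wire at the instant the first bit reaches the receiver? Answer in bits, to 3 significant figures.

Propagation delay = 49000 / 213000000 = 0.000230047 s.
BDP = R × t_prop = 260000000 × 0.000230047 = 59812.2 bits.

59800 bits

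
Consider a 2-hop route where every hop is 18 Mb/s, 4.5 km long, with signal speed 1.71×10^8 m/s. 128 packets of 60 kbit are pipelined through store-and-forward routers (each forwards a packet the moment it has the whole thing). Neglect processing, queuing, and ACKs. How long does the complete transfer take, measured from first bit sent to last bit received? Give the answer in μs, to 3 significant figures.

430000 μs

Per-hop transmission t_tx = L/R = 60000/18000000 = 3333.33 μs.
Per-hop propagation t_prop = 4500/171000000 = 26.3158 μs.
Pipeline fill: first packet needs 2·t_tx to clear all hops; remaining 127 packets each add one t_tx.
Total = (2+128-1)·t_tx + 2·t_prop = 129·3333.33 + 2·26.3158 = 430000 μs.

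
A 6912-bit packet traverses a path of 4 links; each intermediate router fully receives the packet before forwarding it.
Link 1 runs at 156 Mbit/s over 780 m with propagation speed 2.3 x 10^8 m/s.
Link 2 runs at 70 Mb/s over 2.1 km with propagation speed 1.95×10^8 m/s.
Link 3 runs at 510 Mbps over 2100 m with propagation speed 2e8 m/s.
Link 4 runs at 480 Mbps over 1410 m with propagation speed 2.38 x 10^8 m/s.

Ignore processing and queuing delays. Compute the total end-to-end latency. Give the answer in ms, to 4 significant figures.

Transmission delays (L/R per hop): 0.0443077, 0.0987429, 0.0135529, 0.0144 ms; sum = 0.171003 ms.
Propagation delays (d/s per hop): 0.0033913, 0.0107692, 0.0105, 0.00592437 ms; sum = 0.0305849 ms.
End-to-end = 0.2016 ms.

0.2016 ms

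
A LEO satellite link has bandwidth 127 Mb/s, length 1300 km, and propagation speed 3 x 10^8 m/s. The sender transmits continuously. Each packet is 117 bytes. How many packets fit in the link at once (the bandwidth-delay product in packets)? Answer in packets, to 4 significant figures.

588.0 packets

Propagation delay = 1300000 / 300000000 = 0.00433333 s.
BDP = R × t_prop = 127000000 × 0.00433333 = 550333 bits.
In packets of 936 bits: 588.0 packets.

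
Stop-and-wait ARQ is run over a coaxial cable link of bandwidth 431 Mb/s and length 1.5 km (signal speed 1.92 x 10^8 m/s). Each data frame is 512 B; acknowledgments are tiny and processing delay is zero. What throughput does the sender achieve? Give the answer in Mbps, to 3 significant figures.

163 Mbps

t_tx = L/R = 4096/431000000 = 9.50348e-06 s.
t_prop = 1500/192000000 = 7.8125e-06 s; RTT = 1.5625e-05 s.
Cycle = t_tx + RTT = 2.51285e-05 s.
Throughput = L / cycle = 4096 / 2.51285e-05 = 163 Mbps.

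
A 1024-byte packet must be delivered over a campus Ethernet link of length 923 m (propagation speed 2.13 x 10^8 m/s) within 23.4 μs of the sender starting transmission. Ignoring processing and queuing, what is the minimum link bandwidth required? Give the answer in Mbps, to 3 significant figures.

L = 8192 bits.
Propagation delay = 923 / 213000000 = 4.33333 μs.
Transmission budget = 23.4 − 4.33333 = 19.0667 μs.
R ≥ L / t_tx = 8192 bits / 1.90667e-05 s = 430 Mbps.

430 Mbps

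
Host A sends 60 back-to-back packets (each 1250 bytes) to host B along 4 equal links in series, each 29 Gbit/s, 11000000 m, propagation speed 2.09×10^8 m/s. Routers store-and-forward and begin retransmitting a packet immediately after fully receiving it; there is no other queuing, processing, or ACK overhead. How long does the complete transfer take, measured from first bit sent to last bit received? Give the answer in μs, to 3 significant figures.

211000 μs

Per-hop transmission t_tx = L/R = 10000/29000000000 = 0.344828 μs.
Per-hop propagation t_prop = 11000000/209000000 = 52631.6 μs.
Pipeline fill: first packet needs 4·t_tx to clear all hops; remaining 59 packets each add one t_tx.
Total = (4+60-1)·t_tx + 4·t_prop = 63·0.344828 + 4·52631.6 = 211000 μs.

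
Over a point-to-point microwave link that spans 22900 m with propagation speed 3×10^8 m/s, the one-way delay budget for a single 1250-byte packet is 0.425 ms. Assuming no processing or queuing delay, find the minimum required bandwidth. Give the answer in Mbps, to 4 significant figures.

L = 10000 bits.
Propagation delay = 22900 / 300000000 = 0.0763333 ms.
Transmission budget = 0.425 − 0.0763333 = 0.348667 ms.
R ≥ L / t_tx = 10000 bits / 0.000348667 s = 28.68 Mbps.

28.68 Mbps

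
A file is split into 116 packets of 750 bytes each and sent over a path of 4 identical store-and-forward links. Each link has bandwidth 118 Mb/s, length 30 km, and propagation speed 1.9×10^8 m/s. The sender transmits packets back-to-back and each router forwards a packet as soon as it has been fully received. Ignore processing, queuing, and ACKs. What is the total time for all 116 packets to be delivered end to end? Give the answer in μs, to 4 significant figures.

6682 μs

Per-hop transmission t_tx = L/R = 6000/118000000 = 50.8475 μs.
Per-hop propagation t_prop = 30000/190000000 = 157.895 μs.
Pipeline fill: first packet needs 4·t_tx to clear all hops; remaining 115 packets each add one t_tx.
Total = (4+116-1)·t_tx + 4·t_prop = 119·50.8475 + 4·157.895 = 6682 μs.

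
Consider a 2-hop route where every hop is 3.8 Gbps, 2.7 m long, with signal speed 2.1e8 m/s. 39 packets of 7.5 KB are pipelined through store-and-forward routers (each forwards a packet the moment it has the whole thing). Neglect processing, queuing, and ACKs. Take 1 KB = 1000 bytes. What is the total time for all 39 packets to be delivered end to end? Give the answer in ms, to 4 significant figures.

Per-hop transmission t_tx = L/R = 60000/3800000000 = 0.0157895 ms.
Per-hop propagation t_prop = 2.7/210000000 = 1.28571e-05 ms.
Pipeline fill: first packet needs 2·t_tx to clear all hops; remaining 38 packets each add one t_tx.
Total = (2+39-1)·t_tx + 2·t_prop = 40·0.0157895 + 2·1.28571e-05 = 0.6316 ms.

0.6316 ms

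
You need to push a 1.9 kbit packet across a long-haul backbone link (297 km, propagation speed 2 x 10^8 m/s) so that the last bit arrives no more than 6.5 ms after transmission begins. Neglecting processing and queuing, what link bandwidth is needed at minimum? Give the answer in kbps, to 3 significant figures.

Propagation delay = 297000 / 200000000 = 1.485 ms.
Transmission budget = 6.5 − 1.485 = 5.015 ms.
R ≥ L / t_tx = 1900 bits / 0.005015 s = 379 kbps.

379 kbps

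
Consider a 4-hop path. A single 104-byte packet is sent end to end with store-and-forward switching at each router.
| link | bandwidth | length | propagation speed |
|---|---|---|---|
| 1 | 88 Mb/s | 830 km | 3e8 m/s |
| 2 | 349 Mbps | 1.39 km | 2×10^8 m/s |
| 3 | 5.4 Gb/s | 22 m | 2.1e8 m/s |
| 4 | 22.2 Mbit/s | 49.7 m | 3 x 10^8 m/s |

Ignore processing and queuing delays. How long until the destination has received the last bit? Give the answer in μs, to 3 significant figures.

2820 μs

L = 104 × 8 = 832 bits.
Transmission delays (L/R per hop): 9.45455, 2.38395, 0.154074, 37.4775 μs; sum = 49.4701 μs.
Propagation delays (d/s per hop): 2766.67, 6.95, 0.104762, 0.165667 μs; sum = 2773.89 μs.
End-to-end = 2820 μs.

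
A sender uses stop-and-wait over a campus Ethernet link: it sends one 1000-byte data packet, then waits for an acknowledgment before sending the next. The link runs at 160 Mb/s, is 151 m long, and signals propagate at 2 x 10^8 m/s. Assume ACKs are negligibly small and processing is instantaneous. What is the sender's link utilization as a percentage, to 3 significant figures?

97.1 %

t_tx = L/R = 8000/160000000 = 5e-05 s.
t_prop = 151/200000000 = 7.55e-07 s; RTT = 1.51e-06 s.
Cycle = t_tx + RTT = 5.151e-05 s.
Utilization = t_tx / cycle = 5e-05/5.151e-05 = 97.1 %.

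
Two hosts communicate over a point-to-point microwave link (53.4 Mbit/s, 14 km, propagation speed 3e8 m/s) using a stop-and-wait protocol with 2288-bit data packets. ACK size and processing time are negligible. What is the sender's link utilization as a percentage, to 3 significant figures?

t_tx = L/R = 2288/53400000 = 4.28464e-05 s.
t_prop = 14000/300000000 = 4.66667e-05 s; RTT = 9.33333e-05 s.
Cycle = t_tx + RTT = 0.00013618 s.
Utilization = t_tx / cycle = 4.28464e-05/0.00013618 = 31.5 %.

31.5 %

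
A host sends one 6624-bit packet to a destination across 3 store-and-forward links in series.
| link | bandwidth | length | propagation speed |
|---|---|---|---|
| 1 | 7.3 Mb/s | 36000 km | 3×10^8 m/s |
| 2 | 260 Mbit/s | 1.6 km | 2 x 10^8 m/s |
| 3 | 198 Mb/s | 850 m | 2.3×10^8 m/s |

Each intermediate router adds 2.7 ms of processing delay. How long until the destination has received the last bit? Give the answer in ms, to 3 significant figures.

Transmission delays (L/R per hop): 0.907397, 0.0254769, 0.0334545 ms; sum = 0.966329 ms.
Propagation delays (d/s per hop): 120, 0.008, 0.00369565 ms; sum = 120.012 ms.
Processing at 2 router(s): 2 × 2.7 ms = 5.4 ms.
End-to-end = 126 ms.

126 ms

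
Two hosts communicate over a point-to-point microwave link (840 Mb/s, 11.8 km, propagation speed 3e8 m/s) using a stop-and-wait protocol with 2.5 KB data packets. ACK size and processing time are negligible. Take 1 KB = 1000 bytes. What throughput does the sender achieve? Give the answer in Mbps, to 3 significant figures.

195 Mbps

t_tx = L/R = 20000/840000000 = 2.38095e-05 s.
t_prop = 11800/300000000 = 3.93333e-05 s; RTT = 7.86667e-05 s.
Cycle = t_tx + RTT = 0.000102476 s.
Throughput = L / cycle = 20000 / 0.000102476 = 195 Mbps.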